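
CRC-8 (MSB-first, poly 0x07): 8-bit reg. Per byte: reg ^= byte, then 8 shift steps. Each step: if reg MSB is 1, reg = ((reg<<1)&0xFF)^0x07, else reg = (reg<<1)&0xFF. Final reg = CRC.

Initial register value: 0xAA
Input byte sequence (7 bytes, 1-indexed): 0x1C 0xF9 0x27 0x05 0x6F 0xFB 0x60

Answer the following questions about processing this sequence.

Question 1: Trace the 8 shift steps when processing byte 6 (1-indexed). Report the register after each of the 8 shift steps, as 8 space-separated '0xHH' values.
Answer: 0x93 0x21 0x42 0x84 0x0F 0x1E 0x3C 0x78

Derivation:
After byte 1 (0x1C): reg=0x0B
After byte 2 (0xF9): reg=0xD0
After byte 3 (0x27): reg=0xCB
After byte 4 (0x05): reg=0x64
After byte 5 (0x6F): reg=0x31
Register before byte 6: 0x31
After XOR with byte 0xFB: 0xCA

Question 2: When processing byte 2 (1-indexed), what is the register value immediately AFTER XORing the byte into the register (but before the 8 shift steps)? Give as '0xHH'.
Answer: 0xF2

Derivation:
Register before byte 2: 0x0B
Byte 2: 0xF9
0x0B XOR 0xF9 = 0xF2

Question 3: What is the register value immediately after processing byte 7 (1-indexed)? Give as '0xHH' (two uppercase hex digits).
Answer: 0x48

Derivation:
After byte 1 (0x1C): reg=0x0B
After byte 2 (0xF9): reg=0xD0
After byte 3 (0x27): reg=0xCB
After byte 4 (0x05): reg=0x64
After byte 5 (0x6F): reg=0x31
After byte 6 (0xFB): reg=0x78
After byte 7 (0x60): reg=0x48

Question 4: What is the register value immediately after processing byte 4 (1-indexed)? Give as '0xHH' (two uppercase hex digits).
Answer: 0x64

Derivation:
After byte 1 (0x1C): reg=0x0B
After byte 2 (0xF9): reg=0xD0
After byte 3 (0x27): reg=0xCB
After byte 4 (0x05): reg=0x64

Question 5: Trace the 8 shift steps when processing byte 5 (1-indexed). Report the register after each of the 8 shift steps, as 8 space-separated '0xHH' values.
After byte 1 (0x1C): reg=0x0B
After byte 2 (0xF9): reg=0xD0
After byte 3 (0x27): reg=0xCB
After byte 4 (0x05): reg=0x64
Register before byte 5: 0x64
After XOR with byte 0x6F: 0x0B

Answer: 0x16 0x2C 0x58 0xB0 0x67 0xCE 0x9B 0x31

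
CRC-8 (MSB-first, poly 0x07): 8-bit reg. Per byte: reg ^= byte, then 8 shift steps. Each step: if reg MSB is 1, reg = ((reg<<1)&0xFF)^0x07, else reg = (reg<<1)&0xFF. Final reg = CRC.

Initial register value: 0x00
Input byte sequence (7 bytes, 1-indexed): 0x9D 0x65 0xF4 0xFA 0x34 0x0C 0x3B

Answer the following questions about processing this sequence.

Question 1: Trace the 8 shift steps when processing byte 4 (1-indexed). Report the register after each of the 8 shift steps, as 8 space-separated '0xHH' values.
Answer: 0x6F 0xDE 0xBB 0x71 0xE2 0xC3 0x81 0x05

Derivation:
After byte 1 (0x9D): reg=0xDA
After byte 2 (0x65): reg=0x34
After byte 3 (0xF4): reg=0x4E
Register before byte 4: 0x4E
After XOR with byte 0xFA: 0xB4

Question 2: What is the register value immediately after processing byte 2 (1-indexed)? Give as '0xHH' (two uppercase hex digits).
After byte 1 (0x9D): reg=0xDA
After byte 2 (0x65): reg=0x34

Answer: 0x34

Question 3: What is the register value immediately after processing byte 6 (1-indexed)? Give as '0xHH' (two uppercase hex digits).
Answer: 0xC8

Derivation:
After byte 1 (0x9D): reg=0xDA
After byte 2 (0x65): reg=0x34
After byte 3 (0xF4): reg=0x4E
After byte 4 (0xFA): reg=0x05
After byte 5 (0x34): reg=0x97
After byte 6 (0x0C): reg=0xC8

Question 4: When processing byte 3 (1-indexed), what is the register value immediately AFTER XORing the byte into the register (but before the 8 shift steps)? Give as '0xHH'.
Answer: 0xC0

Derivation:
Register before byte 3: 0x34
Byte 3: 0xF4
0x34 XOR 0xF4 = 0xC0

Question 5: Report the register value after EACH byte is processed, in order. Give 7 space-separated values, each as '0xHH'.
0xDA 0x34 0x4E 0x05 0x97 0xC8 0xD7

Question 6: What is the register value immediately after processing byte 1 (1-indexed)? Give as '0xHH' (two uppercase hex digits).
After byte 1 (0x9D): reg=0xDA

Answer: 0xDA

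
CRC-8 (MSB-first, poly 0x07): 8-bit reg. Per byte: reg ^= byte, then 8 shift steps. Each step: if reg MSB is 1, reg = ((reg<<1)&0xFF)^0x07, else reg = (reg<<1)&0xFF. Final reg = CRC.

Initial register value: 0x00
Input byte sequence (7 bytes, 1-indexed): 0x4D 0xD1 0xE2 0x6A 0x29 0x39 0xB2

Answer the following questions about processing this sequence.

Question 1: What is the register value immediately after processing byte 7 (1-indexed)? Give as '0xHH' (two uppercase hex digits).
Answer: 0x34

Derivation:
After byte 1 (0x4D): reg=0xE4
After byte 2 (0xD1): reg=0x8B
After byte 3 (0xE2): reg=0x18
After byte 4 (0x6A): reg=0x59
After byte 5 (0x29): reg=0x57
After byte 6 (0x39): reg=0x0D
After byte 7 (0xB2): reg=0x34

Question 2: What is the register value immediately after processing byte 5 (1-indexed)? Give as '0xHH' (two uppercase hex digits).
Answer: 0x57

Derivation:
After byte 1 (0x4D): reg=0xE4
After byte 2 (0xD1): reg=0x8B
After byte 3 (0xE2): reg=0x18
After byte 4 (0x6A): reg=0x59
After byte 5 (0x29): reg=0x57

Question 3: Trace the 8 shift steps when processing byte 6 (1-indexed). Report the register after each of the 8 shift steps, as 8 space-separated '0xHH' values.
After byte 1 (0x4D): reg=0xE4
After byte 2 (0xD1): reg=0x8B
After byte 3 (0xE2): reg=0x18
After byte 4 (0x6A): reg=0x59
After byte 5 (0x29): reg=0x57
Register before byte 6: 0x57
After XOR with byte 0x39: 0x6E

Answer: 0xDC 0xBF 0x79 0xF2 0xE3 0xC1 0x85 0x0D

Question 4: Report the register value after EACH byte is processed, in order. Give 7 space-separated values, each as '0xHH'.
0xE4 0x8B 0x18 0x59 0x57 0x0D 0x34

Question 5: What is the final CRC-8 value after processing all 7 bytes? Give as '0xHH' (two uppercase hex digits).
Answer: 0x34

Derivation:
After byte 1 (0x4D): reg=0xE4
After byte 2 (0xD1): reg=0x8B
After byte 3 (0xE2): reg=0x18
After byte 4 (0x6A): reg=0x59
After byte 5 (0x29): reg=0x57
After byte 6 (0x39): reg=0x0D
After byte 7 (0xB2): reg=0x34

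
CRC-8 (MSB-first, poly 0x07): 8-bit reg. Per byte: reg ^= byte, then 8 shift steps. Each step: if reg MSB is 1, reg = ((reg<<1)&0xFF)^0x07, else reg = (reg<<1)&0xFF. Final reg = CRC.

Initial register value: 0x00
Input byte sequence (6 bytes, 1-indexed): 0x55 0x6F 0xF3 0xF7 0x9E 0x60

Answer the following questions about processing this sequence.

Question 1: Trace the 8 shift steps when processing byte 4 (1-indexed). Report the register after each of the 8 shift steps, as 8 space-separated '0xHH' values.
Answer: 0xE3 0xC1 0x85 0x0D 0x1A 0x34 0x68 0xD0

Derivation:
After byte 1 (0x55): reg=0xAC
After byte 2 (0x6F): reg=0x47
After byte 3 (0xF3): reg=0x05
Register before byte 4: 0x05
After XOR with byte 0xF7: 0xF2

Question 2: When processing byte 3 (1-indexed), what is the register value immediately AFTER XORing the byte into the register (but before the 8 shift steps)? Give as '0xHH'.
Answer: 0xB4

Derivation:
Register before byte 3: 0x47
Byte 3: 0xF3
0x47 XOR 0xF3 = 0xB4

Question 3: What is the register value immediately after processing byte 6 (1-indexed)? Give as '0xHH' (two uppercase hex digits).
Answer: 0xAA

Derivation:
After byte 1 (0x55): reg=0xAC
After byte 2 (0x6F): reg=0x47
After byte 3 (0xF3): reg=0x05
After byte 4 (0xF7): reg=0xD0
After byte 5 (0x9E): reg=0xED
After byte 6 (0x60): reg=0xAA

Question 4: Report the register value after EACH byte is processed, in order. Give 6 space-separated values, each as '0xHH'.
0xAC 0x47 0x05 0xD0 0xED 0xAA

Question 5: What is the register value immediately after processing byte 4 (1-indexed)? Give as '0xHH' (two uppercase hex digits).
Answer: 0xD0

Derivation:
After byte 1 (0x55): reg=0xAC
After byte 2 (0x6F): reg=0x47
After byte 3 (0xF3): reg=0x05
After byte 4 (0xF7): reg=0xD0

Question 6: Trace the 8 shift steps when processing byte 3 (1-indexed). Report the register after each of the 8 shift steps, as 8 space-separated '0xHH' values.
Answer: 0x6F 0xDE 0xBB 0x71 0xE2 0xC3 0x81 0x05

Derivation:
After byte 1 (0x55): reg=0xAC
After byte 2 (0x6F): reg=0x47
Register before byte 3: 0x47
After XOR with byte 0xF3: 0xB4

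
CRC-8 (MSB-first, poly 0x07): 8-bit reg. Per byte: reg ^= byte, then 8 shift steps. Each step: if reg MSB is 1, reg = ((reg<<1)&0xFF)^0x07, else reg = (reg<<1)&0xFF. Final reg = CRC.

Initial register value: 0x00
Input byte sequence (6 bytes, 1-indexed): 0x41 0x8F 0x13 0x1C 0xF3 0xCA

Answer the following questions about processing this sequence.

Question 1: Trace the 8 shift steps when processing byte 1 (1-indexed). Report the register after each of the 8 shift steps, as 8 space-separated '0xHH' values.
Answer: 0x82 0x03 0x06 0x0C 0x18 0x30 0x60 0xC0

Derivation:
Register before byte 1: 0x00
After XOR with byte 0x41: 0x41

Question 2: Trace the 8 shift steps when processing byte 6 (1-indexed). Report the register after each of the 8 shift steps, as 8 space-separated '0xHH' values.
After byte 1 (0x41): reg=0xC0
After byte 2 (0x8F): reg=0xEA
After byte 3 (0x13): reg=0xE1
After byte 4 (0x1C): reg=0xFD
After byte 5 (0xF3): reg=0x2A
Register before byte 6: 0x2A
After XOR with byte 0xCA: 0xE0

Answer: 0xC7 0x89 0x15 0x2A 0x54 0xA8 0x57 0xAE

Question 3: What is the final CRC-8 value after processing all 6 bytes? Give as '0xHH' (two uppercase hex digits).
Answer: 0xAE

Derivation:
After byte 1 (0x41): reg=0xC0
After byte 2 (0x8F): reg=0xEA
After byte 3 (0x13): reg=0xE1
After byte 4 (0x1C): reg=0xFD
After byte 5 (0xF3): reg=0x2A
After byte 6 (0xCA): reg=0xAE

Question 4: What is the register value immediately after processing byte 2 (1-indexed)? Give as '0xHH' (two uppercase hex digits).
After byte 1 (0x41): reg=0xC0
After byte 2 (0x8F): reg=0xEA

Answer: 0xEA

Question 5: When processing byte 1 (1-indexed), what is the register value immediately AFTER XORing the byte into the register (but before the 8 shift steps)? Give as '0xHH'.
Answer: 0x41

Derivation:
Register before byte 1: 0x00
Byte 1: 0x41
0x00 XOR 0x41 = 0x41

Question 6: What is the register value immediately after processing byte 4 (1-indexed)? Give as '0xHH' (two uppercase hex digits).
After byte 1 (0x41): reg=0xC0
After byte 2 (0x8F): reg=0xEA
After byte 3 (0x13): reg=0xE1
After byte 4 (0x1C): reg=0xFD

Answer: 0xFD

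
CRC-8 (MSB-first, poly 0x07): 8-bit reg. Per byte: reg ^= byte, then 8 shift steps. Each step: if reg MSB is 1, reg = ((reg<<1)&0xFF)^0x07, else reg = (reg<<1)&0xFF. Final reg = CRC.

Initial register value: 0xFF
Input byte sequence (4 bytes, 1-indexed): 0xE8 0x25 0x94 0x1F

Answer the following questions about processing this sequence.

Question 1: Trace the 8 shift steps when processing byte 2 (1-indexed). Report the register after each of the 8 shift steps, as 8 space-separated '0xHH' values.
After byte 1 (0xE8): reg=0x65
Register before byte 2: 0x65
After XOR with byte 0x25: 0x40

Answer: 0x80 0x07 0x0E 0x1C 0x38 0x70 0xE0 0xC7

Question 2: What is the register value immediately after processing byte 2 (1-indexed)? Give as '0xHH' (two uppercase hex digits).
Answer: 0xC7

Derivation:
After byte 1 (0xE8): reg=0x65
After byte 2 (0x25): reg=0xC7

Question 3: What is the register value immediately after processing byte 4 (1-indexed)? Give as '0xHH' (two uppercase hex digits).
After byte 1 (0xE8): reg=0x65
After byte 2 (0x25): reg=0xC7
After byte 3 (0x94): reg=0xBE
After byte 4 (0x1F): reg=0x6E

Answer: 0x6E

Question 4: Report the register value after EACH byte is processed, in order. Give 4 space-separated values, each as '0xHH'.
0x65 0xC7 0xBE 0x6E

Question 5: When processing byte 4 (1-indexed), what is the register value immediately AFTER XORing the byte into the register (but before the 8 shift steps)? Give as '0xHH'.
Answer: 0xA1

Derivation:
Register before byte 4: 0xBE
Byte 4: 0x1F
0xBE XOR 0x1F = 0xA1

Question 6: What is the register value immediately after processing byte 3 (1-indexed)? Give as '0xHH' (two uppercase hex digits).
Answer: 0xBE

Derivation:
After byte 1 (0xE8): reg=0x65
After byte 2 (0x25): reg=0xC7
After byte 3 (0x94): reg=0xBE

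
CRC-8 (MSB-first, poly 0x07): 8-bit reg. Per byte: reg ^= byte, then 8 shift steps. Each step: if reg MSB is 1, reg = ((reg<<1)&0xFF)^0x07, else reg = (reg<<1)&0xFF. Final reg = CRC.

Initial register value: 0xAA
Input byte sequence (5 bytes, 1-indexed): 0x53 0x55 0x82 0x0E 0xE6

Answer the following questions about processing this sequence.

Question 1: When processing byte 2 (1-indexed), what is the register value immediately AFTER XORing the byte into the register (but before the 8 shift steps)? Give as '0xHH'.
Answer: 0xB4

Derivation:
Register before byte 2: 0xE1
Byte 2: 0x55
0xE1 XOR 0x55 = 0xB4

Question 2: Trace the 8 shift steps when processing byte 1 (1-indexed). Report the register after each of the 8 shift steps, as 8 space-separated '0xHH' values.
Register before byte 1: 0xAA
After XOR with byte 0x53: 0xF9

Answer: 0xF5 0xED 0xDD 0xBD 0x7D 0xFA 0xF3 0xE1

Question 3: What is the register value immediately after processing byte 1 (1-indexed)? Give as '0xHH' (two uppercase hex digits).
Answer: 0xE1

Derivation:
After byte 1 (0x53): reg=0xE1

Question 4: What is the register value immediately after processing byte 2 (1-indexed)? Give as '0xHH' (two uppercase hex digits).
Answer: 0x05

Derivation:
After byte 1 (0x53): reg=0xE1
After byte 2 (0x55): reg=0x05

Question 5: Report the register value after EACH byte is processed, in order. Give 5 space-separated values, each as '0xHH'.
0xE1 0x05 0x9C 0xF7 0x77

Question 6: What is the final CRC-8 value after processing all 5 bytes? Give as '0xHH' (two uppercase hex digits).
Answer: 0x77

Derivation:
After byte 1 (0x53): reg=0xE1
After byte 2 (0x55): reg=0x05
After byte 3 (0x82): reg=0x9C
After byte 4 (0x0E): reg=0xF7
After byte 5 (0xE6): reg=0x77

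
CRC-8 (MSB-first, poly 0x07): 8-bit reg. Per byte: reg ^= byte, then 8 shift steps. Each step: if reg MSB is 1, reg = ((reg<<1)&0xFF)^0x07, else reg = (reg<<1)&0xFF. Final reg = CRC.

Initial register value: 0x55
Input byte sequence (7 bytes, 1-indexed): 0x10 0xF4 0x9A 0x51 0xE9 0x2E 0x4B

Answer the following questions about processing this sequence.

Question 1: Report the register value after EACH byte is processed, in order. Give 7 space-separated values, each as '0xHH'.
0xDC 0xD8 0xC9 0xC1 0xD8 0xCC 0x9C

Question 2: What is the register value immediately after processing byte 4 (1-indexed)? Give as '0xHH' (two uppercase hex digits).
After byte 1 (0x10): reg=0xDC
After byte 2 (0xF4): reg=0xD8
After byte 3 (0x9A): reg=0xC9
After byte 4 (0x51): reg=0xC1

Answer: 0xC1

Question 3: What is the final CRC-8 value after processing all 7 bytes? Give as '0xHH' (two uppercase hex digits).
Answer: 0x9C

Derivation:
After byte 1 (0x10): reg=0xDC
After byte 2 (0xF4): reg=0xD8
After byte 3 (0x9A): reg=0xC9
After byte 4 (0x51): reg=0xC1
After byte 5 (0xE9): reg=0xD8
After byte 6 (0x2E): reg=0xCC
After byte 7 (0x4B): reg=0x9C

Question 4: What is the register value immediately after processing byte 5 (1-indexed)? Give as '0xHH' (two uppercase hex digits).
Answer: 0xD8

Derivation:
After byte 1 (0x10): reg=0xDC
After byte 2 (0xF4): reg=0xD8
After byte 3 (0x9A): reg=0xC9
After byte 4 (0x51): reg=0xC1
After byte 5 (0xE9): reg=0xD8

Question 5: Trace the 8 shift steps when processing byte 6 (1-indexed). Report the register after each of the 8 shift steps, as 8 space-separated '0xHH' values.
Answer: 0xEB 0xD1 0xA5 0x4D 0x9A 0x33 0x66 0xCC

Derivation:
After byte 1 (0x10): reg=0xDC
After byte 2 (0xF4): reg=0xD8
After byte 3 (0x9A): reg=0xC9
After byte 4 (0x51): reg=0xC1
After byte 5 (0xE9): reg=0xD8
Register before byte 6: 0xD8
After XOR with byte 0x2E: 0xF6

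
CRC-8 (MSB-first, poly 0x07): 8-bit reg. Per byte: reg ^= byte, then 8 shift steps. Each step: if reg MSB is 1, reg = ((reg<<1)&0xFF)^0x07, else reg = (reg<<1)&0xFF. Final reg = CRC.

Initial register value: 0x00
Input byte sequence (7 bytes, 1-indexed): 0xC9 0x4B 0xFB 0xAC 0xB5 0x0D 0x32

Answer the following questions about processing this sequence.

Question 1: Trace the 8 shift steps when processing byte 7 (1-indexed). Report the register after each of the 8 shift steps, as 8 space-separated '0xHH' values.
After byte 1 (0xC9): reg=0x71
After byte 2 (0x4B): reg=0xA6
After byte 3 (0xFB): reg=0x94
After byte 4 (0xAC): reg=0xA8
After byte 5 (0xB5): reg=0x53
After byte 6 (0x0D): reg=0x9D
Register before byte 7: 0x9D
After XOR with byte 0x32: 0xAF

Answer: 0x59 0xB2 0x63 0xC6 0x8B 0x11 0x22 0x44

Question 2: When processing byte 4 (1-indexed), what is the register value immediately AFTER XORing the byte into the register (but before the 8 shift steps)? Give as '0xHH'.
Answer: 0x38

Derivation:
Register before byte 4: 0x94
Byte 4: 0xAC
0x94 XOR 0xAC = 0x38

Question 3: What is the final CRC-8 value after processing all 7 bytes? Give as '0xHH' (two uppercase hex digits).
Answer: 0x44

Derivation:
After byte 1 (0xC9): reg=0x71
After byte 2 (0x4B): reg=0xA6
After byte 3 (0xFB): reg=0x94
After byte 4 (0xAC): reg=0xA8
After byte 5 (0xB5): reg=0x53
After byte 6 (0x0D): reg=0x9D
After byte 7 (0x32): reg=0x44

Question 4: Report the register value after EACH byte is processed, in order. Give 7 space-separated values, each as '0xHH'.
0x71 0xA6 0x94 0xA8 0x53 0x9D 0x44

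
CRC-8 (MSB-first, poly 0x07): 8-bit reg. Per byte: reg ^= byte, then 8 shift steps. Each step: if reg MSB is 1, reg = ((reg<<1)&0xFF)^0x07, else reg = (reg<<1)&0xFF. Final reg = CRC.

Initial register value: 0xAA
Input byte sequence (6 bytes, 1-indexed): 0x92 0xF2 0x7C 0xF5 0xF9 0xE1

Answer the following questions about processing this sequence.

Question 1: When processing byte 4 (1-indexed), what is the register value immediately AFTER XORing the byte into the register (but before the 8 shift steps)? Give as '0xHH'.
Register before byte 4: 0xFD
Byte 4: 0xF5
0xFD XOR 0xF5 = 0x08

Answer: 0x08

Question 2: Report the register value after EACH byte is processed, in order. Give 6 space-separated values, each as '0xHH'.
0xA8 0x81 0xFD 0x38 0x49 0x51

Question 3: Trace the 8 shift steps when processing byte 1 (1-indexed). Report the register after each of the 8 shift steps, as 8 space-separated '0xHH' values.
Register before byte 1: 0xAA
After XOR with byte 0x92: 0x38

Answer: 0x70 0xE0 0xC7 0x89 0x15 0x2A 0x54 0xA8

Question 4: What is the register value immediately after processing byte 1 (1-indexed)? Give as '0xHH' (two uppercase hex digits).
After byte 1 (0x92): reg=0xA8

Answer: 0xA8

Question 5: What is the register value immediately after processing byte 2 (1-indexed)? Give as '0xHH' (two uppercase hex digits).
Answer: 0x81

Derivation:
After byte 1 (0x92): reg=0xA8
After byte 2 (0xF2): reg=0x81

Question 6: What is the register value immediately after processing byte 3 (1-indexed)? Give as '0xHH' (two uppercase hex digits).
Answer: 0xFD

Derivation:
After byte 1 (0x92): reg=0xA8
After byte 2 (0xF2): reg=0x81
After byte 3 (0x7C): reg=0xFD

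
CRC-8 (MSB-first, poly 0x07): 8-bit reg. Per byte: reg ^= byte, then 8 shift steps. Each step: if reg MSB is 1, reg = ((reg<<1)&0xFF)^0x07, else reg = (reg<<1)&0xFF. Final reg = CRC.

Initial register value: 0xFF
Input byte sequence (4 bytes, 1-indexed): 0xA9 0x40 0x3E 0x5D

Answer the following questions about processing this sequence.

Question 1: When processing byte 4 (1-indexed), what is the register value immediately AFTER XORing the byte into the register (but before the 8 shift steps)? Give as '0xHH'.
Register before byte 4: 0xB8
Byte 4: 0x5D
0xB8 XOR 0x5D = 0xE5

Answer: 0xE5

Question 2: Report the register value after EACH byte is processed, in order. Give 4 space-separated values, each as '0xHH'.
0xA5 0xB5 0xB8 0xB5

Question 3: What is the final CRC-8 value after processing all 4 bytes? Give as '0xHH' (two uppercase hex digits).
Answer: 0xB5

Derivation:
After byte 1 (0xA9): reg=0xA5
After byte 2 (0x40): reg=0xB5
After byte 3 (0x3E): reg=0xB8
After byte 4 (0x5D): reg=0xB5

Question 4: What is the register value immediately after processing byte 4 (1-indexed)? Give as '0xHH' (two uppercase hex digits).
Answer: 0xB5

Derivation:
After byte 1 (0xA9): reg=0xA5
After byte 2 (0x40): reg=0xB5
After byte 3 (0x3E): reg=0xB8
After byte 4 (0x5D): reg=0xB5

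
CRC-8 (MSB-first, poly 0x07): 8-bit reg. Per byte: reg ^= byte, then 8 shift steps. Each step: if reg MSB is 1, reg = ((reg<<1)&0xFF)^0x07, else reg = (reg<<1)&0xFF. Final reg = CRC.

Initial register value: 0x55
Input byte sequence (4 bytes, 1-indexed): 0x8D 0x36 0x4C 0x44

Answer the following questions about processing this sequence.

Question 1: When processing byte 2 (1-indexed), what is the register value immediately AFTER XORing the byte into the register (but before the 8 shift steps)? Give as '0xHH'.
Answer: 0x30

Derivation:
Register before byte 2: 0x06
Byte 2: 0x36
0x06 XOR 0x36 = 0x30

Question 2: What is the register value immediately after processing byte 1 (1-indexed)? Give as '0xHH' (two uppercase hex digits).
Answer: 0x06

Derivation:
After byte 1 (0x8D): reg=0x06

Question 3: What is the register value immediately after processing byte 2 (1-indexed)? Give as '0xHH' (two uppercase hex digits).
After byte 1 (0x8D): reg=0x06
After byte 2 (0x36): reg=0x90

Answer: 0x90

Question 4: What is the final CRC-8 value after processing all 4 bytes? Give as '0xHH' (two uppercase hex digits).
Answer: 0x9D

Derivation:
After byte 1 (0x8D): reg=0x06
After byte 2 (0x36): reg=0x90
After byte 3 (0x4C): reg=0x1A
After byte 4 (0x44): reg=0x9D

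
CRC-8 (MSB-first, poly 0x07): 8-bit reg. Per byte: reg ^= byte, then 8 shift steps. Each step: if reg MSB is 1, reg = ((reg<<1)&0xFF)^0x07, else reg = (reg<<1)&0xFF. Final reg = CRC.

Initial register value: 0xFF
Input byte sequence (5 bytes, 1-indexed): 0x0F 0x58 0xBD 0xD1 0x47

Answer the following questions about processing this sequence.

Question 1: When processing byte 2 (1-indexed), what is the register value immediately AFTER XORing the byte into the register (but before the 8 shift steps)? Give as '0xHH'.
Register before byte 2: 0xDE
Byte 2: 0x58
0xDE XOR 0x58 = 0x86

Answer: 0x86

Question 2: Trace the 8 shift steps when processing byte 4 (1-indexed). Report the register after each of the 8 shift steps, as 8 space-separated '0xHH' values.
Answer: 0x46 0x8C 0x1F 0x3E 0x7C 0xF8 0xF7 0xE9

Derivation:
After byte 1 (0x0F): reg=0xDE
After byte 2 (0x58): reg=0x9B
After byte 3 (0xBD): reg=0xF2
Register before byte 4: 0xF2
After XOR with byte 0xD1: 0x23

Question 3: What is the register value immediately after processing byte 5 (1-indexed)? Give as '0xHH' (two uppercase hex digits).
Answer: 0x43

Derivation:
After byte 1 (0x0F): reg=0xDE
After byte 2 (0x58): reg=0x9B
After byte 3 (0xBD): reg=0xF2
After byte 4 (0xD1): reg=0xE9
After byte 5 (0x47): reg=0x43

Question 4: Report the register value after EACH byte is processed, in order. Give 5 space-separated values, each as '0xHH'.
0xDE 0x9B 0xF2 0xE9 0x43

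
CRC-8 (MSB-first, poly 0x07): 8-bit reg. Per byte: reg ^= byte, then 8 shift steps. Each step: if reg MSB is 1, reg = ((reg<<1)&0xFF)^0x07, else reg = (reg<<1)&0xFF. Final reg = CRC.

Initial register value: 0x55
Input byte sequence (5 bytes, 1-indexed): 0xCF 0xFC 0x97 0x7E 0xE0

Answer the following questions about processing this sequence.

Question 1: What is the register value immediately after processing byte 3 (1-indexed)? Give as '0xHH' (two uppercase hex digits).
Answer: 0x2A

Derivation:
After byte 1 (0xCF): reg=0xCF
After byte 2 (0xFC): reg=0x99
After byte 3 (0x97): reg=0x2A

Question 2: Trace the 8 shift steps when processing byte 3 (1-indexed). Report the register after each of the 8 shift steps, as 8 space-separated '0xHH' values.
Answer: 0x1C 0x38 0x70 0xE0 0xC7 0x89 0x15 0x2A

Derivation:
After byte 1 (0xCF): reg=0xCF
After byte 2 (0xFC): reg=0x99
Register before byte 3: 0x99
After XOR with byte 0x97: 0x0E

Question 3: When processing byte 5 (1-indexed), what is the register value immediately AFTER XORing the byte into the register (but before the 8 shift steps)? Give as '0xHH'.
Register before byte 5: 0xAB
Byte 5: 0xE0
0xAB XOR 0xE0 = 0x4B

Answer: 0x4B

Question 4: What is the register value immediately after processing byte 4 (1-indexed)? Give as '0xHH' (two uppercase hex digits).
After byte 1 (0xCF): reg=0xCF
After byte 2 (0xFC): reg=0x99
After byte 3 (0x97): reg=0x2A
After byte 4 (0x7E): reg=0xAB

Answer: 0xAB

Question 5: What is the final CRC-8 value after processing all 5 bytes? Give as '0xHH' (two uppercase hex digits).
After byte 1 (0xCF): reg=0xCF
After byte 2 (0xFC): reg=0x99
After byte 3 (0x97): reg=0x2A
After byte 4 (0x7E): reg=0xAB
After byte 5 (0xE0): reg=0xF6

Answer: 0xF6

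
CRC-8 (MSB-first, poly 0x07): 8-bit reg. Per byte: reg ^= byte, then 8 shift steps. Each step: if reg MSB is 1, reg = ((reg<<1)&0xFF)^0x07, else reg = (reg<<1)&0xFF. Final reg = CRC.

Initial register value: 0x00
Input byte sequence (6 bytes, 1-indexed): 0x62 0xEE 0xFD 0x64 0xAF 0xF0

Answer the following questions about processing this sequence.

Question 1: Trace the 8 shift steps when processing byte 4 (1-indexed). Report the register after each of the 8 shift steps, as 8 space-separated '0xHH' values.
After byte 1 (0x62): reg=0x29
After byte 2 (0xEE): reg=0x5B
After byte 3 (0xFD): reg=0x7B
Register before byte 4: 0x7B
After XOR with byte 0x64: 0x1F

Answer: 0x3E 0x7C 0xF8 0xF7 0xE9 0xD5 0xAD 0x5D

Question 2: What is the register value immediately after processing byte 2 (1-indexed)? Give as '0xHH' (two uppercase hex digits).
After byte 1 (0x62): reg=0x29
After byte 2 (0xEE): reg=0x5B

Answer: 0x5B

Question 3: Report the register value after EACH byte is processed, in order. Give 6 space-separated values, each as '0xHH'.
0x29 0x5B 0x7B 0x5D 0xD0 0xE0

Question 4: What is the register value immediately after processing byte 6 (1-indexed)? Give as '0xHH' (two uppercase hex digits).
After byte 1 (0x62): reg=0x29
After byte 2 (0xEE): reg=0x5B
After byte 3 (0xFD): reg=0x7B
After byte 4 (0x64): reg=0x5D
After byte 5 (0xAF): reg=0xD0
After byte 6 (0xF0): reg=0xE0

Answer: 0xE0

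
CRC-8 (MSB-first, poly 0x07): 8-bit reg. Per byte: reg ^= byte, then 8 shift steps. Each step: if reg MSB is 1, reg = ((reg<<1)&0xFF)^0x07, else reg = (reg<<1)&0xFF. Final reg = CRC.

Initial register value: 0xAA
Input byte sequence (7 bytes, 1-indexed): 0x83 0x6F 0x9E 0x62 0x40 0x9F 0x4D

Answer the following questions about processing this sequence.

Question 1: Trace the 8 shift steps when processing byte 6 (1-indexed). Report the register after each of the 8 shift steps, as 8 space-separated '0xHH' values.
Answer: 0x33 0x66 0xCC 0x9F 0x39 0x72 0xE4 0xCF

Derivation:
After byte 1 (0x83): reg=0xDF
After byte 2 (0x6F): reg=0x19
After byte 3 (0x9E): reg=0x9C
After byte 4 (0x62): reg=0xF4
After byte 5 (0x40): reg=0x05
Register before byte 6: 0x05
After XOR with byte 0x9F: 0x9A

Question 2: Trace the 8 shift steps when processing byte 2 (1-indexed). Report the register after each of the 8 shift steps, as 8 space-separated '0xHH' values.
After byte 1 (0x83): reg=0xDF
Register before byte 2: 0xDF
After XOR with byte 0x6F: 0xB0

Answer: 0x67 0xCE 0x9B 0x31 0x62 0xC4 0x8F 0x19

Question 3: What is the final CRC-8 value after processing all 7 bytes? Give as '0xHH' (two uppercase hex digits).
After byte 1 (0x83): reg=0xDF
After byte 2 (0x6F): reg=0x19
After byte 3 (0x9E): reg=0x9C
After byte 4 (0x62): reg=0xF4
After byte 5 (0x40): reg=0x05
After byte 6 (0x9F): reg=0xCF
After byte 7 (0x4D): reg=0x87

Answer: 0x87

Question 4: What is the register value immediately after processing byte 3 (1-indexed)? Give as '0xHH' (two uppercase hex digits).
Answer: 0x9C

Derivation:
After byte 1 (0x83): reg=0xDF
After byte 2 (0x6F): reg=0x19
After byte 3 (0x9E): reg=0x9C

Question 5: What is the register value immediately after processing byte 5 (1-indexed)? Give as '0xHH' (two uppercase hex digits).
Answer: 0x05

Derivation:
After byte 1 (0x83): reg=0xDF
After byte 2 (0x6F): reg=0x19
After byte 3 (0x9E): reg=0x9C
After byte 4 (0x62): reg=0xF4
After byte 5 (0x40): reg=0x05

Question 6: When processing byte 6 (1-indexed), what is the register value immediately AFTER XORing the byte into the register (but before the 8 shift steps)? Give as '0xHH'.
Register before byte 6: 0x05
Byte 6: 0x9F
0x05 XOR 0x9F = 0x9A

Answer: 0x9A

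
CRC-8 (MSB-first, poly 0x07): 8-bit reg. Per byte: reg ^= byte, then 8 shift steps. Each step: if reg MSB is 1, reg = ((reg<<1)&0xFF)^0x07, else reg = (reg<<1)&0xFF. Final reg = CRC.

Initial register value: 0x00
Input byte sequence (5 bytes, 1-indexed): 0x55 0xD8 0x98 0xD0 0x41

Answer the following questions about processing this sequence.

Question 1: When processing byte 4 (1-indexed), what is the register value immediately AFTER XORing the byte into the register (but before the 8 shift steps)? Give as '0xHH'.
Register before byte 4: 0x37
Byte 4: 0xD0
0x37 XOR 0xD0 = 0xE7

Answer: 0xE7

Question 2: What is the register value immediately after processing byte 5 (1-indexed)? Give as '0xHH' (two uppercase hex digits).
After byte 1 (0x55): reg=0xAC
After byte 2 (0xD8): reg=0x4B
After byte 3 (0x98): reg=0x37
After byte 4 (0xD0): reg=0xBB
After byte 5 (0x41): reg=0xE8

Answer: 0xE8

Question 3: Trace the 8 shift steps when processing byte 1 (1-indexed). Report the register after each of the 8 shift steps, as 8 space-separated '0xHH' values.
Answer: 0xAA 0x53 0xA6 0x4B 0x96 0x2B 0x56 0xAC

Derivation:
Register before byte 1: 0x00
After XOR with byte 0x55: 0x55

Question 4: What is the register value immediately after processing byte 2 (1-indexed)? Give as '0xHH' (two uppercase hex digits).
Answer: 0x4B

Derivation:
After byte 1 (0x55): reg=0xAC
After byte 2 (0xD8): reg=0x4B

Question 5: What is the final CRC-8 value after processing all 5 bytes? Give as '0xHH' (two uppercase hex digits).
Answer: 0xE8

Derivation:
After byte 1 (0x55): reg=0xAC
After byte 2 (0xD8): reg=0x4B
After byte 3 (0x98): reg=0x37
After byte 4 (0xD0): reg=0xBB
After byte 5 (0x41): reg=0xE8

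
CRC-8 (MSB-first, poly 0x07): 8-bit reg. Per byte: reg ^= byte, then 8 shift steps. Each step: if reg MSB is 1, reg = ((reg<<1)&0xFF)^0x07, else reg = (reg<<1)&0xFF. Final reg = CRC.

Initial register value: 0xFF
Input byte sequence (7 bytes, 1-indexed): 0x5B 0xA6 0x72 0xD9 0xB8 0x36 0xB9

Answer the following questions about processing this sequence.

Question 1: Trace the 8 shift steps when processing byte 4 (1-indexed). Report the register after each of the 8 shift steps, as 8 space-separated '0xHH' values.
After byte 1 (0x5B): reg=0x75
After byte 2 (0xA6): reg=0x37
After byte 3 (0x72): reg=0xDC
Register before byte 4: 0xDC
After XOR with byte 0xD9: 0x05

Answer: 0x0A 0x14 0x28 0x50 0xA0 0x47 0x8E 0x1B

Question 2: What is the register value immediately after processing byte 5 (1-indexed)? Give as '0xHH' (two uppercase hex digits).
After byte 1 (0x5B): reg=0x75
After byte 2 (0xA6): reg=0x37
After byte 3 (0x72): reg=0xDC
After byte 4 (0xD9): reg=0x1B
After byte 5 (0xB8): reg=0x60

Answer: 0x60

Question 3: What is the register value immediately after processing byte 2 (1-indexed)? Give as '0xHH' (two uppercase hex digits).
After byte 1 (0x5B): reg=0x75
After byte 2 (0xA6): reg=0x37

Answer: 0x37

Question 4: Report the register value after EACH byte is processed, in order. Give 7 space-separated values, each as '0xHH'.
0x75 0x37 0xDC 0x1B 0x60 0xA5 0x54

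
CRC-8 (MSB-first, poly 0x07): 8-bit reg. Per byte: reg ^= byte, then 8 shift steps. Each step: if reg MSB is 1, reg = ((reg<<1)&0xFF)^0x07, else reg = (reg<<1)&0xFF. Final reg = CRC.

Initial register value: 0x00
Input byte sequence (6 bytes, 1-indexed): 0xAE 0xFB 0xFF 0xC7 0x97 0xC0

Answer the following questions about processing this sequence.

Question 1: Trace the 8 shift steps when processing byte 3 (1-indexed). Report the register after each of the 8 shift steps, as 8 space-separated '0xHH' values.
Answer: 0xBB 0x71 0xE2 0xC3 0x81 0x05 0x0A 0x14

Derivation:
After byte 1 (0xAE): reg=0x43
After byte 2 (0xFB): reg=0x21
Register before byte 3: 0x21
After XOR with byte 0xFF: 0xDE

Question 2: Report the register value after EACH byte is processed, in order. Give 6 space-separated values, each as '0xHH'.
0x43 0x21 0x14 0x37 0x69 0x56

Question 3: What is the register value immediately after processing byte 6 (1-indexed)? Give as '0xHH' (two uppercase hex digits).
After byte 1 (0xAE): reg=0x43
After byte 2 (0xFB): reg=0x21
After byte 3 (0xFF): reg=0x14
After byte 4 (0xC7): reg=0x37
After byte 5 (0x97): reg=0x69
After byte 6 (0xC0): reg=0x56

Answer: 0x56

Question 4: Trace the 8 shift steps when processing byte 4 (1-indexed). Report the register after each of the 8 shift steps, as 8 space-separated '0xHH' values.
Answer: 0xA1 0x45 0x8A 0x13 0x26 0x4C 0x98 0x37

Derivation:
After byte 1 (0xAE): reg=0x43
After byte 2 (0xFB): reg=0x21
After byte 3 (0xFF): reg=0x14
Register before byte 4: 0x14
After XOR with byte 0xC7: 0xD3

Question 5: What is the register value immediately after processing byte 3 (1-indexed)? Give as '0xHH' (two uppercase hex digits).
After byte 1 (0xAE): reg=0x43
After byte 2 (0xFB): reg=0x21
After byte 3 (0xFF): reg=0x14

Answer: 0x14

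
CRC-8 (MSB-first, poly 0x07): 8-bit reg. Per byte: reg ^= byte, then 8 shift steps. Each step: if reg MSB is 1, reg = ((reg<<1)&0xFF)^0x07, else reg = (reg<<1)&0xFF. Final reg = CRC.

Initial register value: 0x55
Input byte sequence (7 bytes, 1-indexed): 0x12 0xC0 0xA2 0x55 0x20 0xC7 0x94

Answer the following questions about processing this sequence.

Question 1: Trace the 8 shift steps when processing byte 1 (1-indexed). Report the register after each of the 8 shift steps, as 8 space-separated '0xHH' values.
Answer: 0x8E 0x1B 0x36 0x6C 0xD8 0xB7 0x69 0xD2

Derivation:
Register before byte 1: 0x55
After XOR with byte 0x12: 0x47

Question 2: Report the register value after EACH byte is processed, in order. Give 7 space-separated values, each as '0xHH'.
0xD2 0x7E 0x1A 0xEA 0x78 0x34 0x69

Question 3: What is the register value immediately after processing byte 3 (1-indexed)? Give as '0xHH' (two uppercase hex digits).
Answer: 0x1A

Derivation:
After byte 1 (0x12): reg=0xD2
After byte 2 (0xC0): reg=0x7E
After byte 3 (0xA2): reg=0x1A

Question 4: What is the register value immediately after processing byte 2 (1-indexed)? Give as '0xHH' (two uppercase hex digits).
Answer: 0x7E

Derivation:
After byte 1 (0x12): reg=0xD2
After byte 2 (0xC0): reg=0x7E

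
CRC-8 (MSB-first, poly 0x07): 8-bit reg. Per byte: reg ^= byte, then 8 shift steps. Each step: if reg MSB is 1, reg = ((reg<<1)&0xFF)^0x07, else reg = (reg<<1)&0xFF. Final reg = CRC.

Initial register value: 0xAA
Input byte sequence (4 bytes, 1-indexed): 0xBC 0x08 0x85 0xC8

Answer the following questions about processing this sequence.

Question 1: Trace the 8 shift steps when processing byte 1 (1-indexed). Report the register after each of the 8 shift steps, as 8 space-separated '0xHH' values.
Answer: 0x2C 0x58 0xB0 0x67 0xCE 0x9B 0x31 0x62

Derivation:
Register before byte 1: 0xAA
After XOR with byte 0xBC: 0x16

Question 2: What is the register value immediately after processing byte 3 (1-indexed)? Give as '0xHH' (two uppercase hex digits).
Answer: 0xE5

Derivation:
After byte 1 (0xBC): reg=0x62
After byte 2 (0x08): reg=0x11
After byte 3 (0x85): reg=0xE5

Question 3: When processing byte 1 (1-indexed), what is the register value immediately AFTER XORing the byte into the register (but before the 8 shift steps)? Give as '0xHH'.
Register before byte 1: 0xAA
Byte 1: 0xBC
0xAA XOR 0xBC = 0x16

Answer: 0x16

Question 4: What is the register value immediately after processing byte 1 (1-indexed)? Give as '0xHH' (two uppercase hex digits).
After byte 1 (0xBC): reg=0x62

Answer: 0x62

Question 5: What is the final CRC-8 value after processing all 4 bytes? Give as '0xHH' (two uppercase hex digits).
Answer: 0xC3

Derivation:
After byte 1 (0xBC): reg=0x62
After byte 2 (0x08): reg=0x11
After byte 3 (0x85): reg=0xE5
After byte 4 (0xC8): reg=0xC3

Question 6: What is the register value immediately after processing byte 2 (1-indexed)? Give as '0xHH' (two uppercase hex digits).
After byte 1 (0xBC): reg=0x62
After byte 2 (0x08): reg=0x11

Answer: 0x11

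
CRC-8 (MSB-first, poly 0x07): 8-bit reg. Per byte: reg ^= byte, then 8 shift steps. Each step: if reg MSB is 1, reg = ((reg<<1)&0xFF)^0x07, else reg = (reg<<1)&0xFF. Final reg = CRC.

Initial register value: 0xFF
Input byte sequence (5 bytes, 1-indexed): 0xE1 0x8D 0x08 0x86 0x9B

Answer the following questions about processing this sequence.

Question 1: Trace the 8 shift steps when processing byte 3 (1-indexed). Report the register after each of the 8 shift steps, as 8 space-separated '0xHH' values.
Answer: 0x46 0x8C 0x1F 0x3E 0x7C 0xF8 0xF7 0xE9

Derivation:
After byte 1 (0xE1): reg=0x5A
After byte 2 (0x8D): reg=0x2B
Register before byte 3: 0x2B
After XOR with byte 0x08: 0x23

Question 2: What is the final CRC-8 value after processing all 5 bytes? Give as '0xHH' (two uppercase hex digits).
Answer: 0xFE

Derivation:
After byte 1 (0xE1): reg=0x5A
After byte 2 (0x8D): reg=0x2B
After byte 3 (0x08): reg=0xE9
After byte 4 (0x86): reg=0x0A
After byte 5 (0x9B): reg=0xFE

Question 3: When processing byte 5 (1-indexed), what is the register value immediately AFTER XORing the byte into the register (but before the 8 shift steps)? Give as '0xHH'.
Answer: 0x91

Derivation:
Register before byte 5: 0x0A
Byte 5: 0x9B
0x0A XOR 0x9B = 0x91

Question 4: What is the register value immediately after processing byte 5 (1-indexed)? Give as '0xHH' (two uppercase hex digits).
Answer: 0xFE

Derivation:
After byte 1 (0xE1): reg=0x5A
After byte 2 (0x8D): reg=0x2B
After byte 3 (0x08): reg=0xE9
After byte 4 (0x86): reg=0x0A
After byte 5 (0x9B): reg=0xFE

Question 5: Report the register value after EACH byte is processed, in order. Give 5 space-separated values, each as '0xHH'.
0x5A 0x2B 0xE9 0x0A 0xFE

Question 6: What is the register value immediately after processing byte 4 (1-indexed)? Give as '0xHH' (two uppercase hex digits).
Answer: 0x0A

Derivation:
After byte 1 (0xE1): reg=0x5A
After byte 2 (0x8D): reg=0x2B
After byte 3 (0x08): reg=0xE9
After byte 4 (0x86): reg=0x0A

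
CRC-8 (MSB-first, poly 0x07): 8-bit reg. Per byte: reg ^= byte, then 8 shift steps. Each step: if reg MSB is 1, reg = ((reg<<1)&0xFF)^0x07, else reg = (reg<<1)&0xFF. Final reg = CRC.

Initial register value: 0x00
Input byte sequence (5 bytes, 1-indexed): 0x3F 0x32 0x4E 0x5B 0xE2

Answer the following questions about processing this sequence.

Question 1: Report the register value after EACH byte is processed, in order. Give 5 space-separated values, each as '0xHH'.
0xBD 0xA4 0x98 0x47 0x72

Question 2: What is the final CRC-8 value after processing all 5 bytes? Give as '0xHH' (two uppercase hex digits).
After byte 1 (0x3F): reg=0xBD
After byte 2 (0x32): reg=0xA4
After byte 3 (0x4E): reg=0x98
After byte 4 (0x5B): reg=0x47
After byte 5 (0xE2): reg=0x72

Answer: 0x72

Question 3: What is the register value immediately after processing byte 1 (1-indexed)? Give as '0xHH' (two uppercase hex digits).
After byte 1 (0x3F): reg=0xBD

Answer: 0xBD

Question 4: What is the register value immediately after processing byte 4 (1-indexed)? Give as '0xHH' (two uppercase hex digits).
After byte 1 (0x3F): reg=0xBD
After byte 2 (0x32): reg=0xA4
After byte 3 (0x4E): reg=0x98
After byte 4 (0x5B): reg=0x47

Answer: 0x47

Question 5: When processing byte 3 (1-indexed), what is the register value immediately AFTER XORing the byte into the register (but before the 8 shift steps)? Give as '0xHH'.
Register before byte 3: 0xA4
Byte 3: 0x4E
0xA4 XOR 0x4E = 0xEA

Answer: 0xEA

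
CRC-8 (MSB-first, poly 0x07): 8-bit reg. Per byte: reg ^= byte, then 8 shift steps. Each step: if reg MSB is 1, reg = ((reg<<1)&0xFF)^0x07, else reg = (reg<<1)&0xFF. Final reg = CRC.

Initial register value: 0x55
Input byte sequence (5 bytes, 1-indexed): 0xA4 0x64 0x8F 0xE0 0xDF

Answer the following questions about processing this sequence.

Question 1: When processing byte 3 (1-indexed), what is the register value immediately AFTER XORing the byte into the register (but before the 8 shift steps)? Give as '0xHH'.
Answer: 0xB5

Derivation:
Register before byte 3: 0x3A
Byte 3: 0x8F
0x3A XOR 0x8F = 0xB5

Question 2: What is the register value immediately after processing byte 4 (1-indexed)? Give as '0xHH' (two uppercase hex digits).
After byte 1 (0xA4): reg=0xD9
After byte 2 (0x64): reg=0x3A
After byte 3 (0x8F): reg=0x02
After byte 4 (0xE0): reg=0xA0

Answer: 0xA0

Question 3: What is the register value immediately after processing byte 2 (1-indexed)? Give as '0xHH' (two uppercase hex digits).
After byte 1 (0xA4): reg=0xD9
After byte 2 (0x64): reg=0x3A

Answer: 0x3A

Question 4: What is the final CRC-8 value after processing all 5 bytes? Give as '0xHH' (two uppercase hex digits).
After byte 1 (0xA4): reg=0xD9
After byte 2 (0x64): reg=0x3A
After byte 3 (0x8F): reg=0x02
After byte 4 (0xE0): reg=0xA0
After byte 5 (0xDF): reg=0x7A

Answer: 0x7A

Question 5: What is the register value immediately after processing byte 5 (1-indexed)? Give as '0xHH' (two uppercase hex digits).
Answer: 0x7A

Derivation:
After byte 1 (0xA4): reg=0xD9
After byte 2 (0x64): reg=0x3A
After byte 3 (0x8F): reg=0x02
After byte 4 (0xE0): reg=0xA0
After byte 5 (0xDF): reg=0x7A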